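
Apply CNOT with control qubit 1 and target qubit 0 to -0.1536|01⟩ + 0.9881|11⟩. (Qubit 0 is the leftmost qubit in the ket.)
0.9881|01⟩ - 0.1536|11⟩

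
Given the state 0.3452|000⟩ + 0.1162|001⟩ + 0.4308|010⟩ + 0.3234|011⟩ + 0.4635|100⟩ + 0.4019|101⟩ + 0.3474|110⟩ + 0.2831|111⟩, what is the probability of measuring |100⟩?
0.2148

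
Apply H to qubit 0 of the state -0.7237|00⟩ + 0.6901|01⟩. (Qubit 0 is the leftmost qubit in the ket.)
-0.5117|00⟩ + 0.488|01⟩ - 0.5117|10⟩ + 0.488|11⟩

H on qubit 0 mixes each pair of kets that differ only in qubit 0: amplitudes (a, b) of (|…0…⟩, |…1…⟩) become ((a + b)/√2, (a − b)/√2). Kets absent from the input have amplitude 0.
(|00⟩, |10⟩): (a, b) = (-0.7237, 0) → (-0.5117, -0.5117)
(|01⟩, |11⟩): (a, b) = (0.6901, 0) → (0.488, 0.488)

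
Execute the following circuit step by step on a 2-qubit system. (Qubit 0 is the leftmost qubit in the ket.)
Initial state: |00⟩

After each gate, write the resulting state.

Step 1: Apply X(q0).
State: |10⟩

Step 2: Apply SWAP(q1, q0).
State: |01⟩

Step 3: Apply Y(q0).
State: i|11⟩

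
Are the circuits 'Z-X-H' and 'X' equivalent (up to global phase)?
No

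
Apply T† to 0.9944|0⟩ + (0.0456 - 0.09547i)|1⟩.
0.9944|0⟩ + (-0.03526 - 0.09975i)|1⟩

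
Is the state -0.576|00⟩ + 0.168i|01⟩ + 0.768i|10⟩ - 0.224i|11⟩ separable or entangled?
Entangled

Writing the state as a|00⟩ + b|01⟩ + c|10⟩ + d|11⟩, it is a product state iff ad − bc = 0.
Here (a, b, c, d) = (-0.576, 0.168i, 0.768i, -0.224i): ad − bc = (-0.576)(-0.224i) − (0.168i)(0.768i) = (0.129 + 0.129i) ≠ 0, so the state is entangled.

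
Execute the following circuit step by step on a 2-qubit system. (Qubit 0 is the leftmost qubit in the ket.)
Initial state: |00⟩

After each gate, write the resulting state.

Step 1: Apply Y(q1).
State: i|01⟩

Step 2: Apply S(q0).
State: i|01⟩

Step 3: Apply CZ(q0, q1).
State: i|01⟩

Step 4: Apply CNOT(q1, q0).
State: i|11⟩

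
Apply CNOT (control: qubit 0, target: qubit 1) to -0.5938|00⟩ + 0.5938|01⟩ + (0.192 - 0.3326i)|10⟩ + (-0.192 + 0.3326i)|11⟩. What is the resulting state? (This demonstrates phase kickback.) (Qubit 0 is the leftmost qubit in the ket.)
-0.5938|00⟩ + 0.5938|01⟩ + (-0.192 + 0.3326i)|10⟩ + (0.192 - 0.3326i)|11⟩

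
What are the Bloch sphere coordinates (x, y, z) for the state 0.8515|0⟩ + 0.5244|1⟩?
(0.8931, 0, 0.4501)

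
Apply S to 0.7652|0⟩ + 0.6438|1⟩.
0.7652|0⟩ + 0.6438i|1⟩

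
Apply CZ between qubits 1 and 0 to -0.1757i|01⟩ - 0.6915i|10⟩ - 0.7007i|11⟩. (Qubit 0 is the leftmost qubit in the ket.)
-0.1757i|01⟩ - 0.6915i|10⟩ + 0.7007i|11⟩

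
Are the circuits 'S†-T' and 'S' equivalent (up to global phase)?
No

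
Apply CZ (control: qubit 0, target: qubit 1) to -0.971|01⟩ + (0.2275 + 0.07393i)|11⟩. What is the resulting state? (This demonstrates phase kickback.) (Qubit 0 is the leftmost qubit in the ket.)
-0.971|01⟩ + (-0.2275 - 0.07393i)|11⟩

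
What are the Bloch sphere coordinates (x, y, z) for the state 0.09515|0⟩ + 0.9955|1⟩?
(0.1894, 0, -0.982)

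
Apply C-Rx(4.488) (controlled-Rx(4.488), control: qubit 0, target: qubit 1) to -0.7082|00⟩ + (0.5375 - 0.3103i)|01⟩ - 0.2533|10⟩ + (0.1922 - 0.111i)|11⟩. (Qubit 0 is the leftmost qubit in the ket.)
-0.7082|00⟩ + (0.5375 - 0.3103i)|01⟩ + (0.07115 - 0.1503i)|10⟩ + (-0.1198 + 0.2672i)|11⟩

C-Rx(4.488) leaves the control-|0⟩ kets |00⟩, |01⟩ unchanged and applies Rx(4.488) to qubit 1 on the control-|1⟩ pair (|10⟩, |11⟩).
Rx(4.488) = [[cos(θ/2), −i·sin(θ/2)], [−i·sin(θ/2), cos(θ/2)]]; θ = 4.488, cos(θ/2) ≈ -0.623494, sin(θ/2) ≈ 0.781828.
With a = amp(|10⟩) = -0.2533 and b = amp(|11⟩) = (0.1922 - 0.111i):
new amp(|10⟩) = (-0.623494)·a + (-0.781828i)·b = (0.07115 - 0.1503i)
new amp(|11⟩) = (-0.781828i)·a + (-0.623494)·b = (-0.1198 + 0.2672i)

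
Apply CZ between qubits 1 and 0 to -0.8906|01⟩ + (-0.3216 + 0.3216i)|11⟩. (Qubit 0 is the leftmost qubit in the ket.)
-0.8906|01⟩ + (0.3216 - 0.3216i)|11⟩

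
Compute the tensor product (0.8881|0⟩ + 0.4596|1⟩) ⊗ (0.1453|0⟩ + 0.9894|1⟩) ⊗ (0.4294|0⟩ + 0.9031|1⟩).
0.05541|000⟩ + 0.1165|001⟩ + 0.3773|010⟩ + 0.7935|011⟩ + 0.02868|100⟩ + 0.06031|101⟩ + 0.1953|110⟩ + 0.4107|111⟩

amp(|b₁b₂…⟩) = product of the factor amplitudes for bits b₁, b₂, …; only kets whose every factor amplitude is nonzero survive.
|000⟩: (0.8881)(0.1453)(0.4294) = 0.05541
|001⟩: (0.8881)(0.1453)(0.9031) = 0.1165
|010⟩: (0.8881)(0.9894)(0.4294) = 0.3773
|011⟩: (0.8881)(0.9894)(0.9031) = 0.7935
|100⟩: (0.4596)(0.1453)(0.4294) = 0.02868
|101⟩: (0.4596)(0.1453)(0.9031) = 0.06031
|110⟩: (0.4596)(0.9894)(0.4294) = 0.1953
|111⟩: (0.4596)(0.9894)(0.9031) = 0.4107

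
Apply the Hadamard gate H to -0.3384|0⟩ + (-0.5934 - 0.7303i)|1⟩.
(-0.6589 - 0.5164i)|0⟩ + (0.1803 + 0.5164i)|1⟩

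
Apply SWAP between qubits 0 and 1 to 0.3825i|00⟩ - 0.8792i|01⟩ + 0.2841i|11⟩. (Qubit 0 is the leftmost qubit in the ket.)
0.3825i|00⟩ - 0.8792i|10⟩ + 0.2841i|11⟩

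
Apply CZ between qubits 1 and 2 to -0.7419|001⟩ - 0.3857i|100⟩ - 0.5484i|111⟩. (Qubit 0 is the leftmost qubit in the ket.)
-0.7419|001⟩ - 0.3857i|100⟩ + 0.5484i|111⟩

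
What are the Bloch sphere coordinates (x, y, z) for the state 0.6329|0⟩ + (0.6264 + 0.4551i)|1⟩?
(0.7929, 0.5761, -0.1989)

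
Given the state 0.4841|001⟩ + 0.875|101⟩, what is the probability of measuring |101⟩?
0.7656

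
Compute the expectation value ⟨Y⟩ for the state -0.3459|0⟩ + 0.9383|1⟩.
0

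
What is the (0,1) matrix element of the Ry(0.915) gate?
-0.4417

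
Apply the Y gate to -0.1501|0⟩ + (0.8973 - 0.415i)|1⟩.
(-0.415 - 0.8973i)|0⟩ - 0.1501i|1⟩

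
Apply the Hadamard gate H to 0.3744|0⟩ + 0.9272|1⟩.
0.9204|0⟩ - 0.3909|1⟩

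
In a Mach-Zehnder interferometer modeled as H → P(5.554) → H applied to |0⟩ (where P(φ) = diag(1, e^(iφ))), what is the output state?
(0.8729 - 0.3331i)|0⟩ + (0.1271 + 0.3331i)|1⟩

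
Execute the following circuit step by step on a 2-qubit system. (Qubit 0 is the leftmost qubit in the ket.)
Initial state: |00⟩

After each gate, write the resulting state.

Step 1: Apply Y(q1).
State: i|01⟩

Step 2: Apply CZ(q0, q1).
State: i|01⟩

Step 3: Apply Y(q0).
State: -|11⟩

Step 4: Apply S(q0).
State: -i|11⟩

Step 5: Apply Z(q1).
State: i|11⟩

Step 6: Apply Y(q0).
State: |01⟩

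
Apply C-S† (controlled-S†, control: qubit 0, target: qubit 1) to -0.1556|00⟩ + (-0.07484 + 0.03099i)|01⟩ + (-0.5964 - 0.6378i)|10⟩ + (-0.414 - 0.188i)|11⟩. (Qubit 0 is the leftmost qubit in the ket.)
-0.1556|00⟩ + (-0.07484 + 0.03099i)|01⟩ + (-0.5964 - 0.6378i)|10⟩ + (-0.188 + 0.414i)|11⟩

C-S† leaves the control-|0⟩ kets |00⟩, |01⟩ unchanged and applies S† to qubit 1 on the control-|1⟩ pair (|10⟩, |11⟩).
S† = [[1, 0], [0, -i]].
With a = amp(|10⟩) = (-0.5964 - 0.6378i) and b = amp(|11⟩) = (-0.414 - 0.188i):
new amp(|10⟩) = (1)·a = (-0.5964 - 0.6378i)
new amp(|11⟩) = (-i)·b = (-0.188 + 0.414i)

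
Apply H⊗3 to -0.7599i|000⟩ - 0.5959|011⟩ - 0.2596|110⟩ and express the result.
(-0.3025 - 0.2687i)|000⟩ + (0.1189 - 0.2687i)|001⟩ + (0.3025 - 0.2687i)|010⟩ + (-0.1189 - 0.2687i)|011⟩ + (-0.1189 - 0.2687i)|100⟩ + (0.3025 - 0.2687i)|101⟩ + (0.1189 - 0.2687i)|110⟩ + (-0.3025 - 0.2687i)|111⟩

H⊗3 gives amp(|y⟩) = (1/2√2) Σ_x (−1)^(x·y) amp(|x⟩), where x·y is the number of positions in which both x and y have a 1.
|000⟩: (-0.7599i - 0.5959 - 0.2596)/(2√2) = (-0.3025 - 0.2687i)
|001⟩: (-0.7599i + 0.5959 - 0.2596)/(2√2) = (0.1189 - 0.2687i)
|010⟩: (-0.7599i + 0.5959 + 0.2596)/(2√2) = (0.3025 - 0.2687i)
|011⟩: (-0.7599i - 0.5959 + 0.2596)/(2√2) = (-0.1189 - 0.2687i)
|100⟩: (-0.7599i - 0.5959 + 0.2596)/(2√2) = (-0.1189 - 0.2687i)
|101⟩: (-0.7599i + 0.5959 + 0.2596)/(2√2) = (0.3025 - 0.2687i)
|110⟩: (-0.7599i + 0.5959 - 0.2596)/(2√2) = (0.1189 - 0.2687i)
|111⟩: (-0.7599i - 0.5959 - 0.2596)/(2√2) = (-0.3025 - 0.2687i)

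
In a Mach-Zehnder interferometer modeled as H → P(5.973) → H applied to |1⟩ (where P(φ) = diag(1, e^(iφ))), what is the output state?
(0.02386 + 0.1526i)|0⟩ + (0.9761 - 0.1526i)|1⟩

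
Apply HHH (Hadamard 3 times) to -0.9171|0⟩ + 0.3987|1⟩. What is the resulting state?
-0.3666|0⟩ - 0.9304|1⟩

H² = I, so H^3 = H: a single Hadamard. With (a, b) = (-0.9171, 0.3987), H gives ((a + b)/√2, (a − b)/√2) = (-0.3666, -0.9304).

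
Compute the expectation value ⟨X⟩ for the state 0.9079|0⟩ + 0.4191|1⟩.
0.761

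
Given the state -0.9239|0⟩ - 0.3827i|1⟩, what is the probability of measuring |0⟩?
0.8536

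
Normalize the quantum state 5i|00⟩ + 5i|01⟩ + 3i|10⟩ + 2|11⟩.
0.6299i|00⟩ + 0.6299i|01⟩ + (1/√7)i|10⟩ + 0.252|11⟩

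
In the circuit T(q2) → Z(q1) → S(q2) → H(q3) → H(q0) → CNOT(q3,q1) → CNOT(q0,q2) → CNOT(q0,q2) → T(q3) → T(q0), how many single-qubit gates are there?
7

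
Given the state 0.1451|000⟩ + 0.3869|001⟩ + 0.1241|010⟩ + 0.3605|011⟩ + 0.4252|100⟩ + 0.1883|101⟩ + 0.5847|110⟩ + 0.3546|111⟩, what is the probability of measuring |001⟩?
0.1497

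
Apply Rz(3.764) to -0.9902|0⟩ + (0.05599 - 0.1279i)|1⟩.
(0.3032 + 0.9426i)|0⟩ + (0.1046 + 0.09246i)|1⟩

Rz(3.764) = [[e^(−iθ/2), 0], [0, e^(iθ/2)]] with e^(±iθ/2) = cos(θ/2) ± i·sin(θ/2); θ = 3.764, cos(θ/2) ≈ -0.306205, sin(θ/2) ≈ 0.951966.
With a = amp(|0⟩) = -0.9902 and b = amp(|1⟩) = (0.05599 - 0.1279i):
new amp(|0⟩) = (-0.306205 - 0.951966i)·a = (0.3032 + 0.9426i)
new amp(|1⟩) = (-0.306205 + 0.951966i)·b = (0.1046 + 0.09246i)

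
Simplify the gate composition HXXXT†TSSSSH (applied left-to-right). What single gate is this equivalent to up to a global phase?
Z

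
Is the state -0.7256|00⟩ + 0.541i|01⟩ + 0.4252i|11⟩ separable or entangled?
Entangled

Writing the state as a|00⟩ + b|01⟩ + c|10⟩ + d|11⟩, it is a product state iff ad − bc = 0.
Here (a, b, c, d) = (-0.7256, 0.541i, 0, 0.4252i): ad − bc = (-0.7256)(0.4252i) − (0.541i)(0) = -0.3085i ≠ 0, so the state is entangled.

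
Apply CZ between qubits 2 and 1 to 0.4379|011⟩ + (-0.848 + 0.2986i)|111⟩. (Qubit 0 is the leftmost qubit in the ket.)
-0.4379|011⟩ + (0.848 - 0.2986i)|111⟩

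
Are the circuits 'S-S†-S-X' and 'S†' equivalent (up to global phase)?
No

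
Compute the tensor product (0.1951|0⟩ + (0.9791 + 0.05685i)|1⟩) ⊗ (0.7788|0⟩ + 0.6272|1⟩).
0.1519|00⟩ + 0.1224|01⟩ + (0.7625 + 0.04427i)|10⟩ + (0.6141 + 0.03566i)|11⟩

amp(|b₁b₂…⟩) = product of the factor amplitudes for bits b₁, b₂, …; only kets whose every factor amplitude is nonzero survive.
|00⟩: (0.1951)(0.7788) = 0.1519
|01⟩: (0.1951)(0.6272) = 0.1224
|10⟩: (0.9791 + 0.05685i)(0.7788) = (0.7625 + 0.04427i)
|11⟩: (0.9791 + 0.05685i)(0.6272) = (0.6141 + 0.03566i)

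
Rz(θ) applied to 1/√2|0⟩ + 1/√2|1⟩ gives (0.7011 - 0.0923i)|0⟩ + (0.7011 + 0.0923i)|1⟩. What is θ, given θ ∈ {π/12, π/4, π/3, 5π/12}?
π/12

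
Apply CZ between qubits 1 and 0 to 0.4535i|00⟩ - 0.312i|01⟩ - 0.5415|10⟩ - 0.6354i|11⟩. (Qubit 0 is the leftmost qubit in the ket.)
0.4535i|00⟩ - 0.312i|01⟩ - 0.5415|10⟩ + 0.6354i|11⟩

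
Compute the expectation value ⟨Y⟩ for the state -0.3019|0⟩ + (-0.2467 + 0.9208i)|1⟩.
-0.556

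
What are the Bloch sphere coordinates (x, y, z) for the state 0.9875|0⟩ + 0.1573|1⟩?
(0.3107, 0, 0.9504)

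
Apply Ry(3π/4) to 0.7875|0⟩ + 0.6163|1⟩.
-0.268|0⟩ + 0.9634|1⟩

Ry(3π/4) = [[cos(θ/2), −sin(θ/2)], [sin(θ/2), cos(θ/2)]]; θ = 3π/4, cos(θ/2) ≈ 0.382683, sin(θ/2) ≈ 0.92388.
With a = amp(|0⟩) = 0.7875 and b = amp(|1⟩) = 0.6163:
new amp(|0⟩) = (0.382683)·a + (-0.92388)·b = -0.268
new amp(|1⟩) = (0.92388)·a + (0.382683)·b = 0.9634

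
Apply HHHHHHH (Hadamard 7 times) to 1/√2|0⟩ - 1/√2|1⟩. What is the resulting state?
|1⟩

H² = I, so H^7 = H: a single Hadamard. With (a, b) = (1/√2, -1/√2), H gives ((a + b)/√2, (a − b)/√2) = (0, 1).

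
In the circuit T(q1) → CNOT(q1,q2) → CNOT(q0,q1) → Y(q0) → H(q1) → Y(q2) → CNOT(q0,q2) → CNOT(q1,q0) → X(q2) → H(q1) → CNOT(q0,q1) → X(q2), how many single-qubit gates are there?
7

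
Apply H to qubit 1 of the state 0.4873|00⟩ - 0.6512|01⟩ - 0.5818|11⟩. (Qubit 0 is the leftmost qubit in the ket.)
-0.1159|00⟩ + 0.805|01⟩ - 0.4114|10⟩ + 0.4114|11⟩

H on qubit 1 mixes each pair of kets that differ only in qubit 1: amplitudes (a, b) of (|…0…⟩, |…1…⟩) become ((a + b)/√2, (a − b)/√2). Kets absent from the input have amplitude 0.
(|00⟩, |01⟩): (a, b) = (0.4873, -0.6512) → (-0.1159, 0.805)
(|10⟩, |11⟩): (a, b) = (0, -0.5818) → (-0.4114, 0.4114)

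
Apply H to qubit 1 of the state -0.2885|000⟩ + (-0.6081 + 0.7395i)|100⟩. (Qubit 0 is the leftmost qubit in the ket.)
-0.204|000⟩ - 0.204|010⟩ + (-0.43 + 0.5229i)|100⟩ + (-0.43 + 0.5229i)|110⟩

H on qubit 1 mixes each pair of kets that differ only in qubit 1: amplitudes (a, b) of (|…0…⟩, |…1…⟩) become ((a + b)/√2, (a − b)/√2). Kets absent from the input have amplitude 0.
(|000⟩, |010⟩): (a, b) = (-0.2885, 0) → (-0.204, -0.204)
(|100⟩, |110⟩): (a, b) = ((-0.6081 + 0.7395i), 0) → ((-0.43 + 0.5229i), (-0.43 + 0.5229i))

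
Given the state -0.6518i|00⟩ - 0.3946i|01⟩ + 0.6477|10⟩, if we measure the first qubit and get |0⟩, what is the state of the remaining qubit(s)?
-0.8554i|0⟩ - 0.5179i|1⟩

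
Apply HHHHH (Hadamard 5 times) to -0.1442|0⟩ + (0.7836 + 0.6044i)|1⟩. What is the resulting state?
(0.4521 + 0.4274i)|0⟩ + (-0.6561 - 0.4274i)|1⟩

H² = I, so H^5 = H: a single Hadamard. With (a, b) = (-0.1442, (0.7836 + 0.6044i)), H gives ((a + b)/√2, (a − b)/√2) = ((0.4521 + 0.4274i), (-0.6561 - 0.4274i)).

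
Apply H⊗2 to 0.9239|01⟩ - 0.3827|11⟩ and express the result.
0.2706|00⟩ - 0.2706|01⟩ + 0.6533|10⟩ - 0.6533|11⟩

H⊗2 gives amp(|y⟩) = (1/2) Σ_x (−1)^(x·y) amp(|x⟩), where x·y is the number of positions in which both x and y have a 1.
|00⟩: (0.9239 - 0.3827)/2 = 0.2706
|01⟩: (-0.9239 + 0.3827)/2 = -0.2706
|10⟩: (0.9239 + 0.3827)/2 = 0.6533
|11⟩: (-0.9239 - 0.3827)/2 = -0.6533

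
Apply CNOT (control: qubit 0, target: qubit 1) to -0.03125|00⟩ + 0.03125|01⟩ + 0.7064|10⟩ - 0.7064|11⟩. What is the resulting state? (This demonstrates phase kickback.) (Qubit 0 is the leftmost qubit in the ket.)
-0.03125|00⟩ + 0.03125|01⟩ - 0.7064|10⟩ + 0.7064|11⟩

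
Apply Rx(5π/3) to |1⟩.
-(1/2)i|0⟩ - 0.866|1⟩

Rx(5π/3) = [[cos(θ/2), −i·sin(θ/2)], [−i·sin(θ/2), cos(θ/2)]]; θ = 5π/3, cos(θ/2) ≈ -0.866025, sin(θ/2) ≈ 0.5.
With a = amp(|0⟩) = 0 and b = amp(|1⟩) = 1:
new amp(|0⟩) = (-0.866025)·a + (-0.5i)·b = -(1/2)i
new amp(|1⟩) = (-0.5i)·a + (-0.866025)·b = -0.866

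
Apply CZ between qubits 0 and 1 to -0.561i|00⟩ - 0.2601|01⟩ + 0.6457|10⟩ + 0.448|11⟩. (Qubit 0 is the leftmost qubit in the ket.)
-0.561i|00⟩ - 0.2601|01⟩ + 0.6457|10⟩ - 0.448|11⟩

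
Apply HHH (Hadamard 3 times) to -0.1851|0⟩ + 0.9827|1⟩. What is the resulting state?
0.564|0⟩ - 0.8258|1⟩

H² = I, so H^3 = H: a single Hadamard. With (a, b) = (-0.1851, 0.9827), H gives ((a + b)/√2, (a − b)/√2) = (0.564, -0.8258).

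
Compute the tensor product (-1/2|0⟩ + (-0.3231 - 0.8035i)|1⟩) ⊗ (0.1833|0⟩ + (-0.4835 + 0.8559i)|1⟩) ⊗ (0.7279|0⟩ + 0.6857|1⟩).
-0.06671|000⟩ - 0.06284|001⟩ + (0.176 - 0.3115i)|010⟩ + (0.1658 - 0.2934i)|011⟩ + (-0.04311 - 0.1072i)|100⟩ + (-0.04061 - 0.101i)|101⟩ + (0.6143 + 0.08149i)|110⟩ + (0.5787 + 0.07676i)|111⟩

amp(|b₁b₂…⟩) = product of the factor amplitudes for bits b₁, b₂, …; only kets whose every factor amplitude is nonzero survive.
|000⟩: (-1/2)(0.1833)(0.7279) = -0.06671
|001⟩: (-1/2)(0.1833)(0.6857) = -0.06284
|010⟩: (-1/2)(-0.4835 + 0.8559i)(0.7279) = (0.176 - 0.3115i)
|011⟩: (-1/2)(-0.4835 + 0.8559i)(0.6857) = (0.1658 - 0.2934i)
|100⟩: (-0.3231 - 0.8035i)(0.1833)(0.7279) = (-0.04311 - 0.1072i)
|101⟩: (-0.3231 - 0.8035i)(0.1833)(0.6857) = (-0.04061 - 0.101i)
|110⟩: (-0.3231 - 0.8035i)(-0.4835 + 0.8559i)(0.7279) = (0.6143 + 0.08149i)
|111⟩: (-0.3231 - 0.8035i)(-0.4835 + 0.8559i)(0.6857) = (0.5787 + 0.07676i)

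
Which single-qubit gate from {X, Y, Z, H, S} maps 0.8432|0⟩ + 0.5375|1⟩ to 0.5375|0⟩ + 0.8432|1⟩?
X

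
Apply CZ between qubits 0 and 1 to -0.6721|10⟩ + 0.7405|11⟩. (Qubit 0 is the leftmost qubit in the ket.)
-0.6721|10⟩ - 0.7405|11⟩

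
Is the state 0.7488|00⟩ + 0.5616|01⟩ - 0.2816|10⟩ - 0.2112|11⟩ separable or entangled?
Separable

Writing the state as a|00⟩ + b|01⟩ + c|10⟩ + d|11⟩, it is a product state iff ad − bc = 0.
Here (a, b, c, d) = (0.7488, 0.5616, -0.2816, -0.2112): ad − bc = (0.7488)(-0.2112) − (0.5616)(-0.2816) = 0, so the state is separable.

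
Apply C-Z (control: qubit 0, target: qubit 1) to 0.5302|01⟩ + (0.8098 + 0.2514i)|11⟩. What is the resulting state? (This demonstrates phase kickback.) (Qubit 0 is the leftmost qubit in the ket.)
0.5302|01⟩ + (-0.8098 - 0.2514i)|11⟩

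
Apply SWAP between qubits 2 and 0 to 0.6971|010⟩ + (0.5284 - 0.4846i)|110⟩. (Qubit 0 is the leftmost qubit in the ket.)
0.6971|010⟩ + (0.5284 - 0.4846i)|011⟩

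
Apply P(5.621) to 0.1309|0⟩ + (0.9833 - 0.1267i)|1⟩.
0.1309|0⟩ + (0.6976 - 0.7045i)|1⟩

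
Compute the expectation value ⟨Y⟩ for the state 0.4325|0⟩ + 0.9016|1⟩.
0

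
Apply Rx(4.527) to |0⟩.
-0.6386|0⟩ - 0.7695i|1⟩

Rx(4.527) = [[cos(θ/2), −i·sin(θ/2)], [−i·sin(θ/2), cos(θ/2)]]; θ = 4.527, cos(θ/2) ≈ -0.63862, sin(θ/2) ≈ 0.769522.
With a = amp(|0⟩) = 1 and b = amp(|1⟩) = 0:
new amp(|0⟩) = (-0.63862)·a + (-0.769522i)·b = -0.6386
new amp(|1⟩) = (-0.769522i)·a + (-0.63862)·b = -0.7695i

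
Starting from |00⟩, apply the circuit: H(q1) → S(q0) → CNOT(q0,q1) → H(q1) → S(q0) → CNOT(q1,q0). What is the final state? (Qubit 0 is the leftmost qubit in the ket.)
|00⟩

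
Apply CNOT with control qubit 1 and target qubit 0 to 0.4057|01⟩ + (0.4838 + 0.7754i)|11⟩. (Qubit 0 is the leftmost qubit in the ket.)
(0.4838 + 0.7754i)|01⟩ + 0.4057|11⟩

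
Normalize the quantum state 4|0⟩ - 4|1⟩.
1/√2|0⟩ - 1/√2|1⟩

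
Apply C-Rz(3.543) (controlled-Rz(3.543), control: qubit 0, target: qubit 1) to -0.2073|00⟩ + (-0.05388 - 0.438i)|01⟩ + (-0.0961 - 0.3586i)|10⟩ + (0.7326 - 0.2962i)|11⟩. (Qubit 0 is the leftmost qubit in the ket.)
-0.2073|00⟩ + (-0.05388 - 0.438i)|01⟩ + (-0.3322 + 0.1657i)|10⟩ + (0.1442 + 0.7769i)|11⟩

C-Rz(3.543) leaves the control-|0⟩ kets |00⟩, |01⟩ unchanged and applies Rz(3.543) to qubit 1 on the control-|1⟩ pair (|10⟩, |11⟩).
Rz(3.543) = [[e^(−iθ/2), 0], [0, e^(iθ/2)]] with e^(±iθ/2) = cos(θ/2) ± i·sin(θ/2); θ = 3.543, cos(θ/2) ≈ -0.199359, sin(θ/2) ≈ 0.979927.
With a = amp(|10⟩) = (-0.0961 - 0.3586i) and b = amp(|11⟩) = (0.7326 - 0.2962i):
new amp(|10⟩) = (-0.199359 - 0.979927i)·a = (-0.3322 + 0.1657i)
new amp(|11⟩) = (-0.199359 + 0.979927i)·b = (0.1442 + 0.7769i)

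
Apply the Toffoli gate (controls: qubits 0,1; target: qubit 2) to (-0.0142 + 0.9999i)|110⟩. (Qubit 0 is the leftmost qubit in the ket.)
(-0.0142 + 0.9999i)|111⟩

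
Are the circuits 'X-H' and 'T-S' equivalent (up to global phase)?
No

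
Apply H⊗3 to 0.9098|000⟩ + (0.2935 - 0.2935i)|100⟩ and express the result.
(0.4254 - 0.1038i)|000⟩ + (0.4254 - 0.1038i)|001⟩ + (0.4254 - 0.1038i)|010⟩ + (0.4254 - 0.1038i)|011⟩ + (0.2179 + 0.1038i)|100⟩ + (0.2179 + 0.1038i)|101⟩ + (0.2179 + 0.1038i)|110⟩ + (0.2179 + 0.1038i)|111⟩

H⊗3 gives amp(|y⟩) = (1/2√2) Σ_x (−1)^(x·y) amp(|x⟩), where x·y is the number of positions in which both x and y have a 1.
|000⟩: (0.9098 + (0.2935 - 0.2935i))/(2√2) = (0.4254 - 0.1038i)
|001⟩: (0.9098 + (0.2935 - 0.2935i))/(2√2) = (0.4254 - 0.1038i)
|010⟩: (0.9098 + (0.2935 - 0.2935i))/(2√2) = (0.4254 - 0.1038i)
|011⟩: (0.9098 + (0.2935 - 0.2935i))/(2√2) = (0.4254 - 0.1038i)
|100⟩: (0.9098 - (0.2935 - 0.2935i))/(2√2) = (0.2179 + 0.1038i)
|101⟩: (0.9098 - (0.2935 - 0.2935i))/(2√2) = (0.2179 + 0.1038i)
|110⟩: (0.9098 - (0.2935 - 0.2935i))/(2√2) = (0.2179 + 0.1038i)
|111⟩: (0.9098 - (0.2935 - 0.2935i))/(2√2) = (0.2179 + 0.1038i)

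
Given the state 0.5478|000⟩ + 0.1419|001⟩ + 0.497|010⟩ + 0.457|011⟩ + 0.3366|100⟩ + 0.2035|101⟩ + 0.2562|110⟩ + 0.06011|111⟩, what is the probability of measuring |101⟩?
0.04141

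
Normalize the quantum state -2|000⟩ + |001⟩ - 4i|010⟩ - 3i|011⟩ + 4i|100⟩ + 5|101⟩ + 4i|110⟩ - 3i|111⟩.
-0.2041|000⟩ + 0.1021|001⟩ - (1/√6)i|010⟩ - 0.3062i|011⟩ + (1/√6)i|100⟩ + 0.5103|101⟩ + (1/√6)i|110⟩ - 0.3062i|111⟩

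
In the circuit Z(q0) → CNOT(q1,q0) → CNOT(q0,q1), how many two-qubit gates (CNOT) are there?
2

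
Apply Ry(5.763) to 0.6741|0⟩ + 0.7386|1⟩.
-0.8414|0⟩ - 0.5404|1⟩

Ry(5.763) = [[cos(θ/2), −sin(θ/2)], [sin(θ/2), cos(θ/2)]]; θ = 5.763, cos(θ/2) ≈ -0.966366, sin(θ/2) ≈ 0.25717.
With a = amp(|0⟩) = 0.6741 and b = amp(|1⟩) = 0.7386:
new amp(|0⟩) = (-0.966366)·a + (-0.25717)·b = -0.8414
new amp(|1⟩) = (0.25717)·a + (-0.966366)·b = -0.5404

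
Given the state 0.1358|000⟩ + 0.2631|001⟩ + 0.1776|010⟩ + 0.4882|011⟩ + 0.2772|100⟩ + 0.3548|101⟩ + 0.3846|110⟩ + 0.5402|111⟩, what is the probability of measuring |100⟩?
0.07684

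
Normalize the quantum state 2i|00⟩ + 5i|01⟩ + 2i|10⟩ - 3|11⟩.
0.3086i|00⟩ + 0.7715i|01⟩ + 0.3086i|10⟩ - 0.4629|11⟩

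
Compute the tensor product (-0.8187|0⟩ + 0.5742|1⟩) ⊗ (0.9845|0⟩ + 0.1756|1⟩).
-0.806|00⟩ - 0.1438|01⟩ + 0.5653|10⟩ + 0.1008|11⟩

amp(|b₁b₂…⟩) = product of the factor amplitudes for bits b₁, b₂, …; only kets whose every factor amplitude is nonzero survive.
|00⟩: (-0.8187)(0.9845) = -0.806
|01⟩: (-0.8187)(0.1756) = -0.1438
|10⟩: (0.5742)(0.9845) = 0.5653
|11⟩: (0.5742)(0.1756) = 0.1008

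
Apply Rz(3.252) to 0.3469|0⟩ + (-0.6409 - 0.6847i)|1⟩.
(-0.01914 - 0.3464i)|0⟩ + (0.719 - 0.6021i)|1⟩

Rz(3.252) = [[e^(−iθ/2), 0], [0, e^(iθ/2)]] with e^(±iθ/2) = cos(θ/2) ± i·sin(θ/2); θ = 3.252, cos(θ/2) ≈ -0.0551756, sin(θ/2) ≈ 0.998477.
With a = amp(|0⟩) = 0.3469 and b = amp(|1⟩) = (-0.6409 - 0.6847i):
new amp(|0⟩) = (-0.0551756 - 0.998477i)·a = (-0.01914 - 0.3464i)
new amp(|1⟩) = (-0.0551756 + 0.998477i)·b = (0.719 - 0.6021i)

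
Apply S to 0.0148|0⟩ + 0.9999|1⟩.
0.0148|0⟩ + 0.9999i|1⟩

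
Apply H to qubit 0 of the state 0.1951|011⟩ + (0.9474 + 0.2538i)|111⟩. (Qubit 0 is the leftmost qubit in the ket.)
(0.8079 + 0.1795i)|011⟩ + (-0.532 - 0.1795i)|111⟩

H on qubit 0 mixes each pair of kets that differ only in qubit 0: amplitudes (a, b) of (|…0…⟩, |…1…⟩) become ((a + b)/√2, (a − b)/√2). Kets absent from the input have amplitude 0.
(|011⟩, |111⟩): (a, b) = (0.1951, (0.9474 + 0.2538i)) → ((0.8079 + 0.1795i), (-0.532 - 0.1795i))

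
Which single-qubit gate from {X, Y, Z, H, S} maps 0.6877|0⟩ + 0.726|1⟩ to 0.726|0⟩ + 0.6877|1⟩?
X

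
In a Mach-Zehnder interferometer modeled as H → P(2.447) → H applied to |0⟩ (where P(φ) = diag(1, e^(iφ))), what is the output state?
(0.1158 + 0.32i)|0⟩ + (0.8842 - 0.32i)|1⟩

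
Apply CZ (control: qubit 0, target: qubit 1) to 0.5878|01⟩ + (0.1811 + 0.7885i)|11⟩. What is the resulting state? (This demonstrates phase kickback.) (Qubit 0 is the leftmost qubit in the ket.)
0.5878|01⟩ + (-0.1811 - 0.7885i)|11⟩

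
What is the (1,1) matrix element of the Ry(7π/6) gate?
-0.2588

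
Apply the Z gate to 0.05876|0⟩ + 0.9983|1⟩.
0.05876|0⟩ - 0.9983|1⟩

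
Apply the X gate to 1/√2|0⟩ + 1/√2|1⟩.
1/√2|0⟩ + 1/√2|1⟩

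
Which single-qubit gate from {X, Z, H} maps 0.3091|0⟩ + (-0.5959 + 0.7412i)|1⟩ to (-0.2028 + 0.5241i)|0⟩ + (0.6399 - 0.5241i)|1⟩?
H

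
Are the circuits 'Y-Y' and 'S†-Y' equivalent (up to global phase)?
No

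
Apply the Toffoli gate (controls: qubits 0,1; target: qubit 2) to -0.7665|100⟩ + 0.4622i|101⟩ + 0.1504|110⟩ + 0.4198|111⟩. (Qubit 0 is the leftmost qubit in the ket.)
-0.7665|100⟩ + 0.4622i|101⟩ + 0.4198|110⟩ + 0.1504|111⟩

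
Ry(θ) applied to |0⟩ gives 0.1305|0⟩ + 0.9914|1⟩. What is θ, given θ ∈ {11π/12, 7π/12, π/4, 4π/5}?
11π/12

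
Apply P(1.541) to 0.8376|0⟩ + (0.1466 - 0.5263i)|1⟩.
0.8376|0⟩ + (0.5304 + 0.1309i)|1⟩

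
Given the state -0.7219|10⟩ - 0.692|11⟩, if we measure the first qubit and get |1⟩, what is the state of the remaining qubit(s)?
-0.7219|0⟩ - 0.692|1⟩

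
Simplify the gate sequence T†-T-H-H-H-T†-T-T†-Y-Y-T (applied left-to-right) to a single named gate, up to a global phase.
H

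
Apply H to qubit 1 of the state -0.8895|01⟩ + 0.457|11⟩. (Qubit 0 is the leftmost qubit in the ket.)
-0.629|00⟩ + 0.629|01⟩ + 0.3231|10⟩ - 0.3231|11⟩

H on qubit 1 mixes each pair of kets that differ only in qubit 1: amplitudes (a, b) of (|…0…⟩, |…1…⟩) become ((a + b)/√2, (a − b)/√2). Kets absent from the input have amplitude 0.
(|00⟩, |01⟩): (a, b) = (0, -0.8895) → (-0.629, 0.629)
(|10⟩, |11⟩): (a, b) = (0, 0.457) → (0.3231, -0.3231)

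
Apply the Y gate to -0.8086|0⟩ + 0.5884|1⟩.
-0.5884i|0⟩ - 0.8086i|1⟩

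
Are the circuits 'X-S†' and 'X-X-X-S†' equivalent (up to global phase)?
Yes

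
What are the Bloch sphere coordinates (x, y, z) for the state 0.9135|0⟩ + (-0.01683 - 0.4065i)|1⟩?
(-0.03075, -0.7427, 0.669)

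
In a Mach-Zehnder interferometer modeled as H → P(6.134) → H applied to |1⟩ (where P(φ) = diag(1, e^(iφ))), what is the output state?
(0.005554 + 0.07432i)|0⟩ + (0.9944 - 0.07432i)|1⟩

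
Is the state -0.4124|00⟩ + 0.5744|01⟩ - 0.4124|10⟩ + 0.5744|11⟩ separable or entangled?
Separable

Writing the state as a|00⟩ + b|01⟩ + c|10⟩ + d|11⟩, it is a product state iff ad − bc = 0.
Here (a, b, c, d) = (-0.4124, 0.5744, -0.4124, 0.5744): ad − bc = (-0.4124)(0.5744) − (0.5744)(-0.4124) = 0, so the state is separable.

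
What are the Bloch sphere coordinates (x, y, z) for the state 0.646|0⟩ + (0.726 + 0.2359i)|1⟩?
(0.938, 0.3048, -0.1654)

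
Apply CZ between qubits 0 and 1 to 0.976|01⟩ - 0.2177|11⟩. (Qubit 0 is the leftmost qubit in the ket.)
0.976|01⟩ + 0.2177|11⟩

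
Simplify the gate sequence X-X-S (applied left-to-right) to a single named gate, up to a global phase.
S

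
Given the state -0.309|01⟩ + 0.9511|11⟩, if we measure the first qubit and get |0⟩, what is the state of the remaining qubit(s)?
-|1⟩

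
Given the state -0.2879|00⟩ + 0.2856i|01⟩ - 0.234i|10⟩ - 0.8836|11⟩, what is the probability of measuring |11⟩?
0.7807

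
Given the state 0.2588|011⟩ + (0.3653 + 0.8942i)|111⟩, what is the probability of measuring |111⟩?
0.933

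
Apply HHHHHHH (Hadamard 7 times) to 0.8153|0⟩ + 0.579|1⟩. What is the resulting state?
0.9859|0⟩ + 0.1671|1⟩

H² = I, so H^7 = H: a single Hadamard. With (a, b) = (0.8153, 0.579), H gives ((a + b)/√2, (a − b)/√2) = (0.9859, 0.1671).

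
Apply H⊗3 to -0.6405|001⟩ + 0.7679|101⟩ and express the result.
0.04504|000⟩ - 0.04504|001⟩ + 0.04504|010⟩ - 0.04504|011⟩ - 0.4979|100⟩ + 0.4979|101⟩ - 0.4979|110⟩ + 0.4979|111⟩

H⊗3 gives amp(|y⟩) = (1/2√2) Σ_x (−1)^(x·y) amp(|x⟩), where x·y is the number of positions in which both x and y have a 1.
|000⟩: (-0.6405 + 0.7679)/(2√2) = 0.04504
|001⟩: (0.6405 - 0.7679)/(2√2) = -0.04504
|010⟩: (-0.6405 + 0.7679)/(2√2) = 0.04504
|011⟩: (0.6405 - 0.7679)/(2√2) = -0.04504
|100⟩: (-0.6405 - 0.7679)/(2√2) = -0.4979
|101⟩: (0.6405 + 0.7679)/(2√2) = 0.4979
|110⟩: (-0.6405 - 0.7679)/(2√2) = -0.4979
|111⟩: (0.6405 + 0.7679)/(2√2) = 0.4979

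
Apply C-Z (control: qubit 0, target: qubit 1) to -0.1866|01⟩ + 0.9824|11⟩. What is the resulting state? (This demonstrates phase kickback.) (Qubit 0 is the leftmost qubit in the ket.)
-0.1866|01⟩ - 0.9824|11⟩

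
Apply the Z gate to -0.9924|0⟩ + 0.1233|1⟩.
-0.9924|0⟩ - 0.1233|1⟩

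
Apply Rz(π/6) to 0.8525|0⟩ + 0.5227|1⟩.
(0.8235 - 0.2206i)|0⟩ + (0.5049 + 0.1353i)|1⟩

Rz(π/6) = [[e^(−iθ/2), 0], [0, e^(iθ/2)]] with e^(±iθ/2) = cos(θ/2) ± i·sin(θ/2); θ = π/6, cos(θ/2) ≈ 0.965926, sin(θ/2) ≈ 0.258819.
With a = amp(|0⟩) = 0.8525 and b = amp(|1⟩) = 0.5227:
new amp(|0⟩) = (0.965926 - 0.258819i)·a = (0.8235 - 0.2206i)
new amp(|1⟩) = (0.965926 + 0.258819i)·b = (0.5049 + 0.1353i)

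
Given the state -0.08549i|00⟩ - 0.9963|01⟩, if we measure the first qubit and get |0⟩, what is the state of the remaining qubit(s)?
-0.08549i|0⟩ - 0.9963|1⟩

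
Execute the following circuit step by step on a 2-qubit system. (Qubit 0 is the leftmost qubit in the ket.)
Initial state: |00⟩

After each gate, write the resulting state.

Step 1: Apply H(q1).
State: 1/√2|00⟩ + 1/√2|01⟩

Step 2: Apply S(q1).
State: 1/√2|00⟩ + (1/√2)i|01⟩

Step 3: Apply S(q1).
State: 1/√2|00⟩ - 1/√2|01⟩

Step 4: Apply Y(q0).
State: (1/√2)i|10⟩ - (1/√2)i|11⟩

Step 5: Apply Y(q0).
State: 1/√2|00⟩ - 1/√2|01⟩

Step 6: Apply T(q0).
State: 1/√2|00⟩ - 1/√2|01⟩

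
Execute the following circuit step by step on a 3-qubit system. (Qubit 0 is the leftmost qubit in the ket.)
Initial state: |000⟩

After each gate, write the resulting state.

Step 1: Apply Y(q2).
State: i|001⟩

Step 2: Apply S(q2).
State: -|001⟩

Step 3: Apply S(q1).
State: -|001⟩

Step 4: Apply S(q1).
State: -|001⟩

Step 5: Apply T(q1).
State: -|001⟩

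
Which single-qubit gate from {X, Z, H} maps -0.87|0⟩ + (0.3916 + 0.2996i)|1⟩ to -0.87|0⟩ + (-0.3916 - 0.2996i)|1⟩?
Z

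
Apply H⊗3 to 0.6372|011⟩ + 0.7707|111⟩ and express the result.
0.4978|000⟩ - 0.4978|001⟩ - 0.4978|010⟩ + 0.4978|011⟩ - 0.0472|100⟩ + 0.0472|101⟩ + 0.0472|110⟩ - 0.0472|111⟩

H⊗3 gives amp(|y⟩) = (1/2√2) Σ_x (−1)^(x·y) amp(|x⟩), where x·y is the number of positions in which both x and y have a 1.
|000⟩: (0.6372 + 0.7707)/(2√2) = 0.4978
|001⟩: (-0.6372 - 0.7707)/(2√2) = -0.4978
|010⟩: (-0.6372 - 0.7707)/(2√2) = -0.4978
|011⟩: (0.6372 + 0.7707)/(2√2) = 0.4978
|100⟩: (0.6372 - 0.7707)/(2√2) = -0.0472
|101⟩: (-0.6372 + 0.7707)/(2√2) = 0.0472
|110⟩: (-0.6372 + 0.7707)/(2√2) = 0.0472
|111⟩: (0.6372 - 0.7707)/(2√2) = -0.0472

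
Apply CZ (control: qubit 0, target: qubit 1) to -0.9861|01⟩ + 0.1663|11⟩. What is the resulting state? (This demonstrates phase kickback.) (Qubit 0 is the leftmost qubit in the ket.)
-0.9861|01⟩ - 0.1663|11⟩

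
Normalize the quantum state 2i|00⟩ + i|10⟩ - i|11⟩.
0.8165i|00⟩ + (1/√6)i|10⟩ - (1/√6)i|11⟩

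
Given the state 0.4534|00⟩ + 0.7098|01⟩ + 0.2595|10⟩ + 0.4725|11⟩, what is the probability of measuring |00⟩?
0.2056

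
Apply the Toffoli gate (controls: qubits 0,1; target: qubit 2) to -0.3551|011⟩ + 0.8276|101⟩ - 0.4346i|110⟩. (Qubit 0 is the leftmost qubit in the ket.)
-0.3551|011⟩ + 0.8276|101⟩ - 0.4346i|111⟩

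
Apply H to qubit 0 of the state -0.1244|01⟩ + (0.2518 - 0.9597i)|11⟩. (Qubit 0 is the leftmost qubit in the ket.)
(0.09009 - 0.6786i)|01⟩ + (-0.266 + 0.6786i)|11⟩

H on qubit 0 mixes each pair of kets that differ only in qubit 0: amplitudes (a, b) of (|…0…⟩, |…1…⟩) become ((a + b)/√2, (a − b)/√2). Kets absent from the input have amplitude 0.
(|01⟩, |11⟩): (a, b) = (-0.1244, (0.2518 - 0.9597i)) → ((0.09009 - 0.6786i), (-0.266 + 0.6786i))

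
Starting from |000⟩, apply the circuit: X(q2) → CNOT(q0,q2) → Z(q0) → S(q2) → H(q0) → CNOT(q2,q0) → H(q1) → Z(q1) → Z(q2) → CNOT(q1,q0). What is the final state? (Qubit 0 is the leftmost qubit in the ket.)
-(1/2)i|001⟩ + (1/2)i|011⟩ - (1/2)i|101⟩ + (1/2)i|111⟩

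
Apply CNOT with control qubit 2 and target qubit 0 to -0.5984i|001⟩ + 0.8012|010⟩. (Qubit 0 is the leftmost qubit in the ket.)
0.8012|010⟩ - 0.5984i|101⟩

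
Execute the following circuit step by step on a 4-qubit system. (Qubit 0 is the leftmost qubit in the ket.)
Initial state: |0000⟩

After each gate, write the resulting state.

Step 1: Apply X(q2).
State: |0010⟩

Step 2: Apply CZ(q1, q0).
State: |0010⟩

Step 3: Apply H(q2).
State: 1/√2|0000⟩ - 1/√2|0010⟩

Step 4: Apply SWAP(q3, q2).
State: 1/√2|0000⟩ - 1/√2|0001⟩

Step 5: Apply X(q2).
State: 1/√2|0010⟩ - 1/√2|0011⟩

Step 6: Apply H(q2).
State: 1/2|0000⟩ - 1/2|0001⟩ - 1/2|0010⟩ + 1/2|0011⟩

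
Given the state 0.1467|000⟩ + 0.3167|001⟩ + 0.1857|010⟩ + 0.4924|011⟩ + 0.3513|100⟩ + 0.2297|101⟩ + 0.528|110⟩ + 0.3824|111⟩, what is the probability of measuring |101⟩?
0.05276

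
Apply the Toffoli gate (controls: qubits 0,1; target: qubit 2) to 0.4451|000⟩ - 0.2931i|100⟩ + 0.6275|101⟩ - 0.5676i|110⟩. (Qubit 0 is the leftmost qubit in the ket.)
0.4451|000⟩ - 0.2931i|100⟩ + 0.6275|101⟩ - 0.5676i|111⟩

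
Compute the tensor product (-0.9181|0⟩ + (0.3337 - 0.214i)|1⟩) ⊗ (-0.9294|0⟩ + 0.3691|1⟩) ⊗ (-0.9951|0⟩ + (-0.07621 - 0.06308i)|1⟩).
-0.8491|000⟩ + (-0.06503 - 0.05383i)|001⟩ + 0.3372|010⟩ + (0.02583 + 0.02138i)|011⟩ + (0.3086 - 0.1979i)|100⟩ + (0.03618 + 0.004406i)|101⟩ + (-0.1226 + 0.0786i)|110⟩ + (-0.01437 - 0.00175i)|111⟩

amp(|b₁b₂…⟩) = product of the factor amplitudes for bits b₁, b₂, …; only kets whose every factor amplitude is nonzero survive.
|000⟩: (-0.9181)(-0.9294)(-0.9951) = -0.8491
|001⟩: (-0.9181)(-0.9294)(-0.07621 - 0.06308i) = (-0.06503 - 0.05383i)
|010⟩: (-0.9181)(0.3691)(-0.9951) = 0.3372
|011⟩: (-0.9181)(0.3691)(-0.07621 - 0.06308i) = (0.02583 + 0.02138i)
|100⟩: (0.3337 - 0.214i)(-0.9294)(-0.9951) = (0.3086 - 0.1979i)
|101⟩: (0.3337 - 0.214i)(-0.9294)(-0.07621 - 0.06308i) = (0.03618 + 0.004406i)
|110⟩: (0.3337 - 0.214i)(0.3691)(-0.9951) = (-0.1226 + 0.0786i)
|111⟩: (0.3337 - 0.214i)(0.3691)(-0.07621 - 0.06308i) = (-0.01437 - 0.00175i)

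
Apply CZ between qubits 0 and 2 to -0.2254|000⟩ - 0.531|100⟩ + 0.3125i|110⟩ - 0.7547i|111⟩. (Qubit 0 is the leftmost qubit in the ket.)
-0.2254|000⟩ - 0.531|100⟩ + 0.3125i|110⟩ + 0.7547i|111⟩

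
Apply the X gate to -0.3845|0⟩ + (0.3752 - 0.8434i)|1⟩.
(0.3752 - 0.8434i)|0⟩ - 0.3845|1⟩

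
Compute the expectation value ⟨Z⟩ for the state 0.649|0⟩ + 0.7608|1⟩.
-0.1576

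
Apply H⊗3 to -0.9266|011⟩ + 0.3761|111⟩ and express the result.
-0.1946|000⟩ + 0.1946|001⟩ + 0.1946|010⟩ - 0.1946|011⟩ - 0.4606|100⟩ + 0.4606|101⟩ + 0.4606|110⟩ - 0.4606|111⟩

H⊗3 gives amp(|y⟩) = (1/2√2) Σ_x (−1)^(x·y) amp(|x⟩), where x·y is the number of positions in which both x and y have a 1.
|000⟩: (-0.9266 + 0.3761)/(2√2) = -0.1946
|001⟩: (0.9266 - 0.3761)/(2√2) = 0.1946
|010⟩: (0.9266 - 0.3761)/(2√2) = 0.1946
|011⟩: (-0.9266 + 0.3761)/(2√2) = -0.1946
|100⟩: (-0.9266 - 0.3761)/(2√2) = -0.4606
|101⟩: (0.9266 + 0.3761)/(2√2) = 0.4606
|110⟩: (0.9266 + 0.3761)/(2√2) = 0.4606
|111⟩: (-0.9266 - 0.3761)/(2√2) = -0.4606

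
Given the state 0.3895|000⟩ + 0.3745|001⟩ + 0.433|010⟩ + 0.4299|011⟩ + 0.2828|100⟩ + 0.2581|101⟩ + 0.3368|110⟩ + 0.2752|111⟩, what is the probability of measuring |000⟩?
0.1517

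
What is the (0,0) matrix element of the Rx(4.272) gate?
-0.5356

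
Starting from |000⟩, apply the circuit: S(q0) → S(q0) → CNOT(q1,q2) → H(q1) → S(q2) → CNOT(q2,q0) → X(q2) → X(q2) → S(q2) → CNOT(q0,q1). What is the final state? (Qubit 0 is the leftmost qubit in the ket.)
1/√2|000⟩ + 1/√2|010⟩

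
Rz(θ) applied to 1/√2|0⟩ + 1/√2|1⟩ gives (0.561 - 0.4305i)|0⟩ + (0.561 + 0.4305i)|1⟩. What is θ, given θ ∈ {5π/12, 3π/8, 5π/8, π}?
5π/12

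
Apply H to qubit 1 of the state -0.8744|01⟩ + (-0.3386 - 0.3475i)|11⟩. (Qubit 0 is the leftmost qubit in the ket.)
-0.6183|00⟩ + 0.6183|01⟩ + (-0.2394 - 0.2457i)|10⟩ + (0.2394 + 0.2457i)|11⟩

H on qubit 1 mixes each pair of kets that differ only in qubit 1: amplitudes (a, b) of (|…0…⟩, |…1…⟩) become ((a + b)/√2, (a − b)/√2). Kets absent from the input have amplitude 0.
(|00⟩, |01⟩): (a, b) = (0, -0.8744) → (-0.6183, 0.6183)
(|10⟩, |11⟩): (a, b) = (0, (-0.3386 - 0.3475i)) → ((-0.2394 - 0.2457i), (0.2394 + 0.2457i))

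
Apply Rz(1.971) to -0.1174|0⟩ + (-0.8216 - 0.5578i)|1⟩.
(-0.06486 + 0.09786i)|0⟩ + (0.01106 - 0.993i)|1⟩

Rz(1.971) = [[e^(−iθ/2), 0], [0, e^(iθ/2)]] with e^(±iθ/2) = cos(θ/2) ± i·sin(θ/2); θ = 1.971, cos(θ/2) ≈ 0.552446, sin(θ/2) ≈ 0.833548.
With a = amp(|0⟩) = -0.1174 and b = amp(|1⟩) = (-0.8216 - 0.5578i):
new amp(|0⟩) = (0.552446 - 0.833548i)·a = (-0.06486 + 0.09786i)
new amp(|1⟩) = (0.552446 + 0.833548i)·b = (0.01106 - 0.993i)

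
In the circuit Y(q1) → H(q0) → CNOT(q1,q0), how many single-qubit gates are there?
2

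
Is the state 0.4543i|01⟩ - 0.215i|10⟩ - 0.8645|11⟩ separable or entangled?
Entangled

Writing the state as a|00⟩ + b|01⟩ + c|10⟩ + d|11⟩, it is a product state iff ad − bc = 0.
Here (a, b, c, d) = (0, 0.4543i, -0.215i, -0.8645): ad − bc = (0)(-0.8645) − (0.4543i)(-0.215i) = -0.09767 ≠ 0, so the state is entangled.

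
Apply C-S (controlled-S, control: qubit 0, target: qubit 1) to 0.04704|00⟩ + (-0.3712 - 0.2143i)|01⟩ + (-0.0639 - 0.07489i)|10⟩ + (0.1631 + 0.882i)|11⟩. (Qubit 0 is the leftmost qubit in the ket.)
0.04704|00⟩ + (-0.3712 - 0.2143i)|01⟩ + (-0.0639 - 0.07489i)|10⟩ + (-0.882 + 0.1631i)|11⟩

C-S leaves the control-|0⟩ kets |00⟩, |01⟩ unchanged and applies S to qubit 1 on the control-|1⟩ pair (|10⟩, |11⟩).
S = [[1, 0], [0, i]].
With a = amp(|10⟩) = (-0.0639 - 0.07489i) and b = amp(|11⟩) = (0.1631 + 0.882i):
new amp(|10⟩) = (1)·a = (-0.0639 - 0.07489i)
new amp(|11⟩) = (i)·b = (-0.882 + 0.1631i)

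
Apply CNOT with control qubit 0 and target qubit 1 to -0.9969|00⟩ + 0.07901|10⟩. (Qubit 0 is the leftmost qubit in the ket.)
-0.9969|00⟩ + 0.07901|11⟩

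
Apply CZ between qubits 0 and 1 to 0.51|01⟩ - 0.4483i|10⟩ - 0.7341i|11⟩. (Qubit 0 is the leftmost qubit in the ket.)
0.51|01⟩ - 0.4483i|10⟩ + 0.7341i|11⟩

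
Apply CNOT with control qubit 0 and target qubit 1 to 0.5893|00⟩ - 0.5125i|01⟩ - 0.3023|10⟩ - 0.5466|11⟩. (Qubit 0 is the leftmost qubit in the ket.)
0.5893|00⟩ - 0.5125i|01⟩ - 0.5466|10⟩ - 0.3023|11⟩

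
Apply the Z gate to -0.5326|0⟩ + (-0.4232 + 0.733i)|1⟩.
-0.5326|0⟩ + (0.4232 - 0.733i)|1⟩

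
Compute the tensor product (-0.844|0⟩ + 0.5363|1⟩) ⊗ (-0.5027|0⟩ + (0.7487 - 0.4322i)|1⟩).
0.4243|00⟩ + (-0.6319 + 0.3648i)|01⟩ - 0.2696|10⟩ + (0.4015 - 0.2318i)|11⟩

amp(|b₁b₂…⟩) = product of the factor amplitudes for bits b₁, b₂, …; only kets whose every factor amplitude is nonzero survive.
|00⟩: (-0.844)(-0.5027) = 0.4243
|01⟩: (-0.844)(0.7487 - 0.4322i) = (-0.6319 + 0.3648i)
|10⟩: (0.5363)(-0.5027) = -0.2696
|11⟩: (0.5363)(0.7487 - 0.4322i) = (0.4015 - 0.2318i)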